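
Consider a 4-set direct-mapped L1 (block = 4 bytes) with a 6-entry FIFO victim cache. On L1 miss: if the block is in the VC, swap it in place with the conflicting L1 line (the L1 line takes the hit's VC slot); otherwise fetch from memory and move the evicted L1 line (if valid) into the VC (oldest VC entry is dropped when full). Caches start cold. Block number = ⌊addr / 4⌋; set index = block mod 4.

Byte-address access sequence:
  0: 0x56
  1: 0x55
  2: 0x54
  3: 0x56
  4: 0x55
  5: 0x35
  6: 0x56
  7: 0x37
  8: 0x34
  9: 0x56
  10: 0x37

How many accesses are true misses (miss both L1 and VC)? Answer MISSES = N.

MISSES = 2

  [0] addr=0x56 blk=21 s=1: MISS | VC []
  [1] addr=0x55 blk=21 s=1: L1-HIT | VC []
  [2] addr=0x54 blk=21 s=1: L1-HIT | VC []
  [3] addr=0x56 blk=21 s=1: L1-HIT | VC []
  [4] addr=0x55 blk=21 s=1: L1-HIT | VC []
  [5] addr=0x35 blk=13 s=1: MISS | VC [21]
  [6] addr=0x56 blk=21 s=1: VC-HIT | VC [13]
  [7] addr=0x37 blk=13 s=1: VC-HIT | VC [21]
  [8] addr=0x34 blk=13 s=1: L1-HIT | VC [21]
  [9] addr=0x56 blk=21 s=1: VC-HIT | VC [13]
  [10] addr=0x37 blk=13 s=1: VC-HIT | VC [21]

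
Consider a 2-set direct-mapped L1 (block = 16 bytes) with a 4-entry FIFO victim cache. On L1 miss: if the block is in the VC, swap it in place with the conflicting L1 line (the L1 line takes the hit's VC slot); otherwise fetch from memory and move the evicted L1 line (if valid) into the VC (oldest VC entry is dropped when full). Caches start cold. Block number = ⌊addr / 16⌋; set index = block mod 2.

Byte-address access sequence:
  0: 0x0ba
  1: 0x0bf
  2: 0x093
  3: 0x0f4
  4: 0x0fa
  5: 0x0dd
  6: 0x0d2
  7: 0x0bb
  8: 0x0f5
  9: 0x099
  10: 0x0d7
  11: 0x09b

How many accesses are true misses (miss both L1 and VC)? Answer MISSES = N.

MISSES = 4

  [0] addr=0xba blk=11 s=1: MISS | VC []
  [1] addr=0xbf blk=11 s=1: L1-HIT | VC []
  [2] addr=0x93 blk=9 s=1: MISS | VC [11]
  [3] addr=0xf4 blk=15 s=1: MISS | VC [11, 9]
  [4] addr=0xfa blk=15 s=1: L1-HIT | VC [11, 9]
  [5] addr=0xdd blk=13 s=1: MISS | VC [11, 9, 15]
  [6] addr=0xd2 blk=13 s=1: L1-HIT | VC [11, 9, 15]
  [7] addr=0xbb blk=11 s=1: VC-HIT | VC [13, 9, 15]
  [8] addr=0xf5 blk=15 s=1: VC-HIT | VC [13, 9, 11]
  [9] addr=0x99 blk=9 s=1: VC-HIT | VC [13, 15, 11]
  [10] addr=0xd7 blk=13 s=1: VC-HIT | VC [9, 15, 11]
  [11] addr=0x9b blk=9 s=1: VC-HIT | VC [13, 15, 11]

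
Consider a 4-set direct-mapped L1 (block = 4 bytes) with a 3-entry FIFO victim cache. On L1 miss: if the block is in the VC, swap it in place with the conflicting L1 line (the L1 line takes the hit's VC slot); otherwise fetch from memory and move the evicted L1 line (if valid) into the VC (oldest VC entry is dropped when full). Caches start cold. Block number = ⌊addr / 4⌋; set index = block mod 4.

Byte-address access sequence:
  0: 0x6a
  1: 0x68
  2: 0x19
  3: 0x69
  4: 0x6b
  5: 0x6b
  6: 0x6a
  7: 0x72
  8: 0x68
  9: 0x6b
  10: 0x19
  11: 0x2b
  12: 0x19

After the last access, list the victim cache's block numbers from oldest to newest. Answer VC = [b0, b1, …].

VC = [26, 10]

  [0] addr=0x6a blk=26 s=2: MISS | VC []
  [1] addr=0x68 blk=26 s=2: L1-HIT | VC []
  [2] addr=0x19 blk=6 s=2: MISS | VC [26]
  [3] addr=0x69 blk=26 s=2: VC-HIT | VC [6]
  [4] addr=0x6b blk=26 s=2: L1-HIT | VC [6]
  [5] addr=0x6b blk=26 s=2: L1-HIT | VC [6]
  [6] addr=0x6a blk=26 s=2: L1-HIT | VC [6]
  [7] addr=0x72 blk=28 s=0: MISS | VC [6]
  [8] addr=0x68 blk=26 s=2: L1-HIT | VC [6]
  [9] addr=0x6b blk=26 s=2: L1-HIT | VC [6]
  [10] addr=0x19 blk=6 s=2: VC-HIT | VC [26]
  [11] addr=0x2b blk=10 s=2: MISS | VC [26, 6]
  [12] addr=0x19 blk=6 s=2: VC-HIT | VC [26, 10]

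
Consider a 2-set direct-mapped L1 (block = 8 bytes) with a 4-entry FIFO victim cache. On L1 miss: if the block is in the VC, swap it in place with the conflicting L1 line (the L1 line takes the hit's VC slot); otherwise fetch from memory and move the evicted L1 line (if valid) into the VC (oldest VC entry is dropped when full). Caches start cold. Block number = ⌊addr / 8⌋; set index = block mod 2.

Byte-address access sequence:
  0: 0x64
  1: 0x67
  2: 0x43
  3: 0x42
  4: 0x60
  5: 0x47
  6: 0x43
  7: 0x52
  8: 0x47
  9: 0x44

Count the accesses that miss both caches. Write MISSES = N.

  [0] addr=0x64 blk=12 s=0: MISS | VC []
  [1] addr=0x67 blk=12 s=0: L1-HIT | VC []
  [2] addr=0x43 blk=8 s=0: MISS | VC [12]
  [3] addr=0x42 blk=8 s=0: L1-HIT | VC [12]
  [4] addr=0x60 blk=12 s=0: VC-HIT | VC [8]
  [5] addr=0x47 blk=8 s=0: VC-HIT | VC [12]
  [6] addr=0x43 blk=8 s=0: L1-HIT | VC [12]
  [7] addr=0x52 blk=10 s=0: MISS | VC [12, 8]
  [8] addr=0x47 blk=8 s=0: VC-HIT | VC [12, 10]
  [9] addr=0x44 blk=8 s=0: L1-HIT | VC [12, 10]

MISSES = 3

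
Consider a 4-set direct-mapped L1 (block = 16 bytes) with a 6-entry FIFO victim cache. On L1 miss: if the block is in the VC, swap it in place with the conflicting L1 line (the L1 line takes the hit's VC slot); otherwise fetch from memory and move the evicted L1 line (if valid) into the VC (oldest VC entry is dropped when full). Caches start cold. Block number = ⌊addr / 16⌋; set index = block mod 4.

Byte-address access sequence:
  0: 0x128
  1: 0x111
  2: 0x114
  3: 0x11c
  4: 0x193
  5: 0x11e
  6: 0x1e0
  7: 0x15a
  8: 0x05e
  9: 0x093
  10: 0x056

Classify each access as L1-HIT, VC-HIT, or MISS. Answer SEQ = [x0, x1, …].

0: 0x128 (blk 18, set 2) → MISS  vc=[]
1: 0x111 (blk 17, set 1) → MISS  vc=[]
2: 0x114 (blk 17, set 1) → L1-HIT  vc=[]
3: 0x11c (blk 17, set 1) → L1-HIT  vc=[]
4: 0x193 (blk 25, set 1) → MISS  vc=[17]
5: 0x11e (blk 17, set 1) → VC-HIT  vc=[25]
6: 0x1e0 (blk 30, set 2) → MISS  vc=[25, 18]
7: 0x15a (blk 21, set 1) → MISS  vc=[25, 18, 17]
8: 0x5e (blk 5, set 1) → MISS  vc=[25, 18, 17, 21]
9: 0x93 (blk 9, set 1) → MISS  vc=[25, 18, 17, 21, 5]
10: 0x56 (blk 5, set 1) → VC-HIT  vc=[25, 18, 17, 21, 9]

SEQ = [MISS, MISS, L1-HIT, L1-HIT, MISS, VC-HIT, MISS, MISS, MISS, MISS, VC-HIT]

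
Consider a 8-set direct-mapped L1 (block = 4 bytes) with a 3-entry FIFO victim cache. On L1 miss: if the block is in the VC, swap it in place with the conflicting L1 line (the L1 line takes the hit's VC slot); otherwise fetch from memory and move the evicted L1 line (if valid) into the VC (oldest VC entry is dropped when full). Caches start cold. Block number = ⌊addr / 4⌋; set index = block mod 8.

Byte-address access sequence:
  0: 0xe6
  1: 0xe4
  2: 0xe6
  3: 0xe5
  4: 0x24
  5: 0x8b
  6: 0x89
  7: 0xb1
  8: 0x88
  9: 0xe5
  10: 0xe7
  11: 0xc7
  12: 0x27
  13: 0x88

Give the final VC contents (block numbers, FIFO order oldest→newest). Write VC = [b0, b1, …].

VC = [49, 57]

0: 0xe6 (blk 57, set 1) → MISS  vc=[]
1: 0xe4 (blk 57, set 1) → L1-HIT  vc=[]
2: 0xe6 (blk 57, set 1) → L1-HIT  vc=[]
3: 0xe5 (blk 57, set 1) → L1-HIT  vc=[]
4: 0x24 (blk 9, set 1) → MISS  vc=[57]
5: 0x8b (blk 34, set 2) → MISS  vc=[57]
6: 0x89 (blk 34, set 2) → L1-HIT  vc=[57]
7: 0xb1 (blk 44, set 4) → MISS  vc=[57]
8: 0x88 (blk 34, set 2) → L1-HIT  vc=[57]
9: 0xe5 (blk 57, set 1) → VC-HIT  vc=[9]
10: 0xe7 (blk 57, set 1) → L1-HIT  vc=[9]
11: 0xc7 (blk 49, set 1) → MISS  vc=[9, 57]
12: 0x27 (blk 9, set 1) → VC-HIT  vc=[49, 57]
13: 0x88 (blk 34, set 2) → L1-HIT  vc=[49, 57]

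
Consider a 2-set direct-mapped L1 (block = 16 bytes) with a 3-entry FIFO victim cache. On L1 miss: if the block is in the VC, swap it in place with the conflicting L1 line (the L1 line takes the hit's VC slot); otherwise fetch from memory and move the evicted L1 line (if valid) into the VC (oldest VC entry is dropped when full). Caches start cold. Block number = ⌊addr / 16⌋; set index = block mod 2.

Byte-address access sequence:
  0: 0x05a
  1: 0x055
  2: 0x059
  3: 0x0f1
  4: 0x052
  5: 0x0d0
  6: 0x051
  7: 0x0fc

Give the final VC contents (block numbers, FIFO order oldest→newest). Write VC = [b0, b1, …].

VC = [5, 13]

  [0] addr=0x5a blk=5 s=1: MISS | VC []
  [1] addr=0x55 blk=5 s=1: L1-HIT | VC []
  [2] addr=0x59 blk=5 s=1: L1-HIT | VC []
  [3] addr=0xf1 blk=15 s=1: MISS | VC [5]
  [4] addr=0x52 blk=5 s=1: VC-HIT | VC [15]
  [5] addr=0xd0 blk=13 s=1: MISS | VC [15, 5]
  [6] addr=0x51 blk=5 s=1: VC-HIT | VC [15, 13]
  [7] addr=0xfc blk=15 s=1: VC-HIT | VC [5, 13]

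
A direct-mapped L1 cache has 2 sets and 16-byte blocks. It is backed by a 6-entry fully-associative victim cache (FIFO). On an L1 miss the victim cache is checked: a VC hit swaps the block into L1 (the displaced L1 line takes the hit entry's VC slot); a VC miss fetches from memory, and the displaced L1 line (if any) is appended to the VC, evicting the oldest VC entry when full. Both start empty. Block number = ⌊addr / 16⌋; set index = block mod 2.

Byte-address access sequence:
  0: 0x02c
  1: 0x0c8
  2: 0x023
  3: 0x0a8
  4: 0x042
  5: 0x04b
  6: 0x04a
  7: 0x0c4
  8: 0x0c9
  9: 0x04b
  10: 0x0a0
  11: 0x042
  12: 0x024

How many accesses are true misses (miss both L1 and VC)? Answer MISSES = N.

#0 0x2c→b2/s0 MISS; vc=[]
#1 0xc8→b12/s0 MISS; vc=[2]
#2 0x23→b2/s0 VC-HIT; vc=[12]
#3 0xa8→b10/s0 MISS; vc=[12,2]
#4 0x42→b4/s0 MISS; vc=[12,2,10]
#5 0x4b→b4/s0 L1-HIT; vc=[12,2,10]
#6 0x4a→b4/s0 L1-HIT; vc=[12,2,10]
#7 0xc4→b12/s0 VC-HIT; vc=[4,2,10]
#8 0xc9→b12/s0 L1-HIT; vc=[4,2,10]
#9 0x4b→b4/s0 VC-HIT; vc=[12,2,10]
#10 0xa0→b10/s0 VC-HIT; vc=[12,2,4]
#11 0x42→b4/s0 VC-HIT; vc=[12,2,10]
#12 0x24→b2/s0 VC-HIT; vc=[12,4,10]

MISSES = 4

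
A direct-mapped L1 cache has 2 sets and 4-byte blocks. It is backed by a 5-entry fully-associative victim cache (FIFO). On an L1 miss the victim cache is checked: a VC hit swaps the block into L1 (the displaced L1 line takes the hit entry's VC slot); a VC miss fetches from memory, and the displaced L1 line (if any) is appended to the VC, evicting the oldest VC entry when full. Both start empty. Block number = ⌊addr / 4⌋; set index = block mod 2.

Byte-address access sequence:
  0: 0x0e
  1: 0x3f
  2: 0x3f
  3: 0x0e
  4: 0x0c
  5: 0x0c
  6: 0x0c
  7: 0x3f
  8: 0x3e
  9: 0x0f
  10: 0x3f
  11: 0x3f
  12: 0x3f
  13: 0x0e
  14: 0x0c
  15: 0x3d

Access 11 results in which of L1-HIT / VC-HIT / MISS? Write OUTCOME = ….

0: 0xe (blk 3, set 1) → MISS  vc=[]
1: 0x3f (blk 15, set 1) → MISS  vc=[3]
2: 0x3f (blk 15, set 1) → L1-HIT  vc=[3]
3: 0xe (blk 3, set 1) → VC-HIT  vc=[15]
4: 0xc (blk 3, set 1) → L1-HIT  vc=[15]
5: 0xc (blk 3, set 1) → L1-HIT  vc=[15]
6: 0xc (blk 3, set 1) → L1-HIT  vc=[15]
7: 0x3f (blk 15, set 1) → VC-HIT  vc=[3]
8: 0x3e (blk 15, set 1) → L1-HIT  vc=[3]
9: 0xf (blk 3, set 1) → VC-HIT  vc=[15]
10: 0x3f (blk 15, set 1) → VC-HIT  vc=[3]
11: 0x3f (blk 15, set 1) → L1-HIT  vc=[3]
12: 0x3f (blk 15, set 1) → L1-HIT  vc=[3]
13: 0xe (blk 3, set 1) → VC-HIT  vc=[15]
14: 0xc (blk 3, set 1) → L1-HIT  vc=[15]
15: 0x3d (blk 15, set 1) → VC-HIT  vc=[3]

OUTCOME = L1-HIT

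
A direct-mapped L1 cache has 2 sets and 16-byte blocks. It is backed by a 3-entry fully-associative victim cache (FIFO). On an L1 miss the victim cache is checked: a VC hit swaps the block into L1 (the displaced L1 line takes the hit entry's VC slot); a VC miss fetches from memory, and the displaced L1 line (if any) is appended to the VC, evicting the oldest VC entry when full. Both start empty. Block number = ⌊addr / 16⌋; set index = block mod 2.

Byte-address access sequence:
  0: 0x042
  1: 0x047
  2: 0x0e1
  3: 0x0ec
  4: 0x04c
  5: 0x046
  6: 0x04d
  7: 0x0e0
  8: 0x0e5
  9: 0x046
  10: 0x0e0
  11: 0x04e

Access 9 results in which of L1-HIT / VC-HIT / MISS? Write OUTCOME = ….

OUTCOME = VC-HIT

#0 0x42→b4/s0 MISS; vc=[]
#1 0x47→b4/s0 L1-HIT; vc=[]
#2 0xe1→b14/s0 MISS; vc=[4]
#3 0xec→b14/s0 L1-HIT; vc=[4]
#4 0x4c→b4/s0 VC-HIT; vc=[14]
#5 0x46→b4/s0 L1-HIT; vc=[14]
#6 0x4d→b4/s0 L1-HIT; vc=[14]
#7 0xe0→b14/s0 VC-HIT; vc=[4]
#8 0xe5→b14/s0 L1-HIT; vc=[4]
#9 0x46→b4/s0 VC-HIT; vc=[14]
#10 0xe0→b14/s0 VC-HIT; vc=[4]
#11 0x4e→b4/s0 VC-HIT; vc=[14]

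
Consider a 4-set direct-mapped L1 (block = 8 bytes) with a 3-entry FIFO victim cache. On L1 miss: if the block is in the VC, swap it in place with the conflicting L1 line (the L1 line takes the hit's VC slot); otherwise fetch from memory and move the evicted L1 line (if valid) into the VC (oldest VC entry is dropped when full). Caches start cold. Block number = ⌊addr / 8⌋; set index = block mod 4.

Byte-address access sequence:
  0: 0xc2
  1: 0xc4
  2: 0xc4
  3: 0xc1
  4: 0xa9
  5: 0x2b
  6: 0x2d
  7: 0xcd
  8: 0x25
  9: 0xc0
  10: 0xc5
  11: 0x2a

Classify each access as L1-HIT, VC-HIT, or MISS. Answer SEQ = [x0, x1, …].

SEQ = [MISS, L1-HIT, L1-HIT, L1-HIT, MISS, MISS, L1-HIT, MISS, MISS, VC-HIT, L1-HIT, VC-HIT]

0: 0xc2 (blk 24, set 0) → MISS  vc=[]
1: 0xc4 (blk 24, set 0) → L1-HIT  vc=[]
2: 0xc4 (blk 24, set 0) → L1-HIT  vc=[]
3: 0xc1 (blk 24, set 0) → L1-HIT  vc=[]
4: 0xa9 (blk 21, set 1) → MISS  vc=[]
5: 0x2b (blk 5, set 1) → MISS  vc=[21]
6: 0x2d (blk 5, set 1) → L1-HIT  vc=[21]
7: 0xcd (blk 25, set 1) → MISS  vc=[21, 5]
8: 0x25 (blk 4, set 0) → MISS  vc=[21, 5, 24]
9: 0xc0 (blk 24, set 0) → VC-HIT  vc=[21, 5, 4]
10: 0xc5 (blk 24, set 0) → L1-HIT  vc=[21, 5, 4]
11: 0x2a (blk 5, set 1) → VC-HIT  vc=[21, 25, 4]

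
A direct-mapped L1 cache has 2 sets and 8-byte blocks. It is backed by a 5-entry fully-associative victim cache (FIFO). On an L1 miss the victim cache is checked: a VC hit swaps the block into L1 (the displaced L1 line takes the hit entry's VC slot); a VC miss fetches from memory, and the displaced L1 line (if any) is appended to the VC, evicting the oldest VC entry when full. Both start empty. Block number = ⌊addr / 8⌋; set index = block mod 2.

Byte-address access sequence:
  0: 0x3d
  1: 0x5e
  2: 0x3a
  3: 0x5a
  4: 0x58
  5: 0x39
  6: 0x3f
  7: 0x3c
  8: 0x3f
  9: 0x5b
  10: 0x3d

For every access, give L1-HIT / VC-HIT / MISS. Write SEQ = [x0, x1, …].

#0 0x3d→b7/s1 MISS; vc=[]
#1 0x5e→b11/s1 MISS; vc=[7]
#2 0x3a→b7/s1 VC-HIT; vc=[11]
#3 0x5a→b11/s1 VC-HIT; vc=[7]
#4 0x58→b11/s1 L1-HIT; vc=[7]
#5 0x39→b7/s1 VC-HIT; vc=[11]
#6 0x3f→b7/s1 L1-HIT; vc=[11]
#7 0x3c→b7/s1 L1-HIT; vc=[11]
#8 0x3f→b7/s1 L1-HIT; vc=[11]
#9 0x5b→b11/s1 VC-HIT; vc=[7]
#10 0x3d→b7/s1 VC-HIT; vc=[11]

SEQ = [MISS, MISS, VC-HIT, VC-HIT, L1-HIT, VC-HIT, L1-HIT, L1-HIT, L1-HIT, VC-HIT, VC-HIT]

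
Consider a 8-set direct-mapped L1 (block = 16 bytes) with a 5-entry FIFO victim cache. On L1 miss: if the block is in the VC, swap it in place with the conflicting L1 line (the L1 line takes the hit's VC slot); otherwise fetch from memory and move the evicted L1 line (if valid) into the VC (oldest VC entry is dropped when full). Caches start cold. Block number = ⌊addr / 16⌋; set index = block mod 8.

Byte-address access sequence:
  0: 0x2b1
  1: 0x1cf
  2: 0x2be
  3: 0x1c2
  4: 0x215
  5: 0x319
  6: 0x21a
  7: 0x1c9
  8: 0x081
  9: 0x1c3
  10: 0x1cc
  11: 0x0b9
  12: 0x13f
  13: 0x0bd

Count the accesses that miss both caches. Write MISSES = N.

  [0] addr=0x2b1 blk=43 s=3: MISS | VC []
  [1] addr=0x1cf blk=28 s=4: MISS | VC []
  [2] addr=0x2be blk=43 s=3: L1-HIT | VC []
  [3] addr=0x1c2 blk=28 s=4: L1-HIT | VC []
  [4] addr=0x215 blk=33 s=1: MISS | VC []
  [5] addr=0x319 blk=49 s=1: MISS | VC [33]
  [6] addr=0x21a blk=33 s=1: VC-HIT | VC [49]
  [7] addr=0x1c9 blk=28 s=4: L1-HIT | VC [49]
  [8] addr=0x81 blk=8 s=0: MISS | VC [49]
  [9] addr=0x1c3 blk=28 s=4: L1-HIT | VC [49]
  [10] addr=0x1cc blk=28 s=4: L1-HIT | VC [49]
  [11] addr=0xb9 blk=11 s=3: MISS | VC [49, 43]
  [12] addr=0x13f blk=19 s=3: MISS | VC [49, 43, 11]
  [13] addr=0xbd blk=11 s=3: VC-HIT | VC [49, 43, 19]

MISSES = 7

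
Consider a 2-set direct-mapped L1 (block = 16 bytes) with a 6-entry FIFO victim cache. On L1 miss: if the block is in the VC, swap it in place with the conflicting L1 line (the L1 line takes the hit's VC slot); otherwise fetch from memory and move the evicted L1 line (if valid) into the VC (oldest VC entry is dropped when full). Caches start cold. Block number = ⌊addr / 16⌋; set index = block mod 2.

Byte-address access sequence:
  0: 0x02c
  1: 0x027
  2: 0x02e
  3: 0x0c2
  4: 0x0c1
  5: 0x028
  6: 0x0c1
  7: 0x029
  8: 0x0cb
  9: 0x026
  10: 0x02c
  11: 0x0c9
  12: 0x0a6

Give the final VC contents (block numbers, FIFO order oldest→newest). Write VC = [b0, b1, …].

0: 0x2c (blk 2, set 0) → MISS  vc=[]
1: 0x27 (blk 2, set 0) → L1-HIT  vc=[]
2: 0x2e (blk 2, set 0) → L1-HIT  vc=[]
3: 0xc2 (blk 12, set 0) → MISS  vc=[2]
4: 0xc1 (blk 12, set 0) → L1-HIT  vc=[2]
5: 0x28 (blk 2, set 0) → VC-HIT  vc=[12]
6: 0xc1 (blk 12, set 0) → VC-HIT  vc=[2]
7: 0x29 (blk 2, set 0) → VC-HIT  vc=[12]
8: 0xcb (blk 12, set 0) → VC-HIT  vc=[2]
9: 0x26 (blk 2, set 0) → VC-HIT  vc=[12]
10: 0x2c (blk 2, set 0) → L1-HIT  vc=[12]
11: 0xc9 (blk 12, set 0) → VC-HIT  vc=[2]
12: 0xa6 (blk 10, set 0) → MISS  vc=[2, 12]

VC = [2, 12]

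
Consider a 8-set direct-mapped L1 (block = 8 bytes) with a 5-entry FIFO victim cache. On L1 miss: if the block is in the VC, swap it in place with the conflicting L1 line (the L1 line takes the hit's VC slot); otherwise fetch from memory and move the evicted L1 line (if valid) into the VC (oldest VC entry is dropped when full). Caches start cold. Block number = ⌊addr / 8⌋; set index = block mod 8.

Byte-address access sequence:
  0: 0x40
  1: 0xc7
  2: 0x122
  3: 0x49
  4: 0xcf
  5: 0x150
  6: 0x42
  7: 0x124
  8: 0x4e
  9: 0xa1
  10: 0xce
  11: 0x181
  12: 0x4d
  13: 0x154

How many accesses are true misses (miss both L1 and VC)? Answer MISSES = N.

  [0] addr=0x40 blk=8 s=0: MISS | VC []
  [1] addr=0xc7 blk=24 s=0: MISS | VC [8]
  [2] addr=0x122 blk=36 s=4: MISS | VC [8]
  [3] addr=0x49 blk=9 s=1: MISS | VC [8]
  [4] addr=0xcf blk=25 s=1: MISS | VC [8, 9]
  [5] addr=0x150 blk=42 s=2: MISS | VC [8, 9]
  [6] addr=0x42 blk=8 s=0: VC-HIT | VC [24, 9]
  [7] addr=0x124 blk=36 s=4: L1-HIT | VC [24, 9]
  [8] addr=0x4e blk=9 s=1: VC-HIT | VC [24, 25]
  [9] addr=0xa1 blk=20 s=4: MISS | VC [24, 25, 36]
  [10] addr=0xce blk=25 s=1: VC-HIT | VC [24, 9, 36]
  [11] addr=0x181 blk=48 s=0: MISS | VC [24, 9, 36, 8]
  [12] addr=0x4d blk=9 s=1: VC-HIT | VC [24, 25, 36, 8]
  [13] addr=0x154 blk=42 s=2: L1-HIT | VC [24, 25, 36, 8]

MISSES = 8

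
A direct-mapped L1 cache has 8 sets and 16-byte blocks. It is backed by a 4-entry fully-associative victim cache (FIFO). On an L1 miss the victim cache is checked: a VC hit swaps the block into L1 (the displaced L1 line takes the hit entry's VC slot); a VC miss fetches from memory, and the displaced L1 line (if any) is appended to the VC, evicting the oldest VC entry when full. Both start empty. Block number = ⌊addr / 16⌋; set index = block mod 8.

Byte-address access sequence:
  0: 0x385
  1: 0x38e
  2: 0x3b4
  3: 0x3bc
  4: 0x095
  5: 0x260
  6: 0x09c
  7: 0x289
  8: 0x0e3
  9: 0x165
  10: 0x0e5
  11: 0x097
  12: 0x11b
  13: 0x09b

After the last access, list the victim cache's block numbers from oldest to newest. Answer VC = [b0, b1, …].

  [0] addr=0x385 blk=56 s=0: MISS | VC []
  [1] addr=0x38e blk=56 s=0: L1-HIT | VC []
  [2] addr=0x3b4 blk=59 s=3: MISS | VC []
  [3] addr=0x3bc blk=59 s=3: L1-HIT | VC []
  [4] addr=0x95 blk=9 s=1: MISS | VC []
  [5] addr=0x260 blk=38 s=6: MISS | VC []
  [6] addr=0x9c blk=9 s=1: L1-HIT | VC []
  [7] addr=0x289 blk=40 s=0: MISS | VC [56]
  [8] addr=0xe3 blk=14 s=6: MISS | VC [56, 38]
  [9] addr=0x165 blk=22 s=6: MISS | VC [56, 38, 14]
  [10] addr=0xe5 blk=14 s=6: VC-HIT | VC [56, 38, 22]
  [11] addr=0x97 blk=9 s=1: L1-HIT | VC [56, 38, 22]
  [12] addr=0x11b blk=17 s=1: MISS | VC [56, 38, 22, 9]
  [13] addr=0x9b blk=9 s=1: VC-HIT | VC [56, 38, 22, 17]

VC = [56, 38, 22, 17]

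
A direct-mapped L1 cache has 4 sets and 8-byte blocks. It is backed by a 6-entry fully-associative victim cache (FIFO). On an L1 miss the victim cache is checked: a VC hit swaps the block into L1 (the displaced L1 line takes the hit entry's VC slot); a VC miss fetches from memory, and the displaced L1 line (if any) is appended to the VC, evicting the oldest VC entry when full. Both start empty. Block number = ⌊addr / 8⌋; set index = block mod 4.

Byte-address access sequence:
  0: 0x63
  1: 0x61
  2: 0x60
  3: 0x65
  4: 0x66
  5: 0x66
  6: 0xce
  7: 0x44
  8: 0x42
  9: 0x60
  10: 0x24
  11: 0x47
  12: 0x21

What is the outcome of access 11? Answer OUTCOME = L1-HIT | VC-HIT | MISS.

  [0] addr=0x63 blk=12 s=0: MISS | VC []
  [1] addr=0x61 blk=12 s=0: L1-HIT | VC []
  [2] addr=0x60 blk=12 s=0: L1-HIT | VC []
  [3] addr=0x65 blk=12 s=0: L1-HIT | VC []
  [4] addr=0x66 blk=12 s=0: L1-HIT | VC []
  [5] addr=0x66 blk=12 s=0: L1-HIT | VC []
  [6] addr=0xce blk=25 s=1: MISS | VC []
  [7] addr=0x44 blk=8 s=0: MISS | VC [12]
  [8] addr=0x42 blk=8 s=0: L1-HIT | VC [12]
  [9] addr=0x60 blk=12 s=0: VC-HIT | VC [8]
  [10] addr=0x24 blk=4 s=0: MISS | VC [8, 12]
  [11] addr=0x47 blk=8 s=0: VC-HIT | VC [4, 12]
  [12] addr=0x21 blk=4 s=0: VC-HIT | VC [8, 12]

OUTCOME = VC-HIT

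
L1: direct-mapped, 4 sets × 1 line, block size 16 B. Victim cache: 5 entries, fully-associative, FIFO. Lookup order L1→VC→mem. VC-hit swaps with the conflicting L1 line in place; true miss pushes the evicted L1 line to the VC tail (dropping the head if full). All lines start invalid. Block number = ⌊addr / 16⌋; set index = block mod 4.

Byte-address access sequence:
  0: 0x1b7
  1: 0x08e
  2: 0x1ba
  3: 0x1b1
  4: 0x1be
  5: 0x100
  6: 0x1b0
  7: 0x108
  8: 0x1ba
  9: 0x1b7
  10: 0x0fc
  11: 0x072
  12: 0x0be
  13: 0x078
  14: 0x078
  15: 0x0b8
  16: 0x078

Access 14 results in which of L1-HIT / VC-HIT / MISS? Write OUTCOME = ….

OUTCOME = L1-HIT

  [0] addr=0x1b7 blk=27 s=3: MISS | VC []
  [1] addr=0x8e blk=8 s=0: MISS | VC []
  [2] addr=0x1ba blk=27 s=3: L1-HIT | VC []
  [3] addr=0x1b1 blk=27 s=3: L1-HIT | VC []
  [4] addr=0x1be blk=27 s=3: L1-HIT | VC []
  [5] addr=0x100 blk=16 s=0: MISS | VC [8]
  [6] addr=0x1b0 blk=27 s=3: L1-HIT | VC [8]
  [7] addr=0x108 blk=16 s=0: L1-HIT | VC [8]
  [8] addr=0x1ba blk=27 s=3: L1-HIT | VC [8]
  [9] addr=0x1b7 blk=27 s=3: L1-HIT | VC [8]
  [10] addr=0xfc blk=15 s=3: MISS | VC [8, 27]
  [11] addr=0x72 blk=7 s=3: MISS | VC [8, 27, 15]
  [12] addr=0xbe blk=11 s=3: MISS | VC [8, 27, 15, 7]
  [13] addr=0x78 blk=7 s=3: VC-HIT | VC [8, 27, 15, 11]
  [14] addr=0x78 blk=7 s=3: L1-HIT | VC [8, 27, 15, 11]
  [15] addr=0xb8 blk=11 s=3: VC-HIT | VC [8, 27, 15, 7]
  [16] addr=0x78 blk=7 s=3: VC-HIT | VC [8, 27, 15, 11]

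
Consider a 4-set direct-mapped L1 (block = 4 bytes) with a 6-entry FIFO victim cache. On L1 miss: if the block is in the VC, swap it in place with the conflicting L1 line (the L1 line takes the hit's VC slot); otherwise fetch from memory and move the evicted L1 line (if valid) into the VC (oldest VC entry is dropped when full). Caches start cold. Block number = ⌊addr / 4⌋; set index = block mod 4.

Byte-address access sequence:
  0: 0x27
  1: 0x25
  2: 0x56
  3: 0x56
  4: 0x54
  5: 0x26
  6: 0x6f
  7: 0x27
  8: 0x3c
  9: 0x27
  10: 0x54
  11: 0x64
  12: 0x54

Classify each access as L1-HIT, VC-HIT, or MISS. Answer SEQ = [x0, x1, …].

#0 0x27→b9/s1 MISS; vc=[]
#1 0x25→b9/s1 L1-HIT; vc=[]
#2 0x56→b21/s1 MISS; vc=[9]
#3 0x56→b21/s1 L1-HIT; vc=[9]
#4 0x54→b21/s1 L1-HIT; vc=[9]
#5 0x26→b9/s1 VC-HIT; vc=[21]
#6 0x6f→b27/s3 MISS; vc=[21]
#7 0x27→b9/s1 L1-HIT; vc=[21]
#8 0x3c→b15/s3 MISS; vc=[21,27]
#9 0x27→b9/s1 L1-HIT; vc=[21,27]
#10 0x54→b21/s1 VC-HIT; vc=[9,27]
#11 0x64→b25/s1 MISS; vc=[9,27,21]
#12 0x54→b21/s1 VC-HIT; vc=[9,27,25]

SEQ = [MISS, L1-HIT, MISS, L1-HIT, L1-HIT, VC-HIT, MISS, L1-HIT, MISS, L1-HIT, VC-HIT, MISS, VC-HIT]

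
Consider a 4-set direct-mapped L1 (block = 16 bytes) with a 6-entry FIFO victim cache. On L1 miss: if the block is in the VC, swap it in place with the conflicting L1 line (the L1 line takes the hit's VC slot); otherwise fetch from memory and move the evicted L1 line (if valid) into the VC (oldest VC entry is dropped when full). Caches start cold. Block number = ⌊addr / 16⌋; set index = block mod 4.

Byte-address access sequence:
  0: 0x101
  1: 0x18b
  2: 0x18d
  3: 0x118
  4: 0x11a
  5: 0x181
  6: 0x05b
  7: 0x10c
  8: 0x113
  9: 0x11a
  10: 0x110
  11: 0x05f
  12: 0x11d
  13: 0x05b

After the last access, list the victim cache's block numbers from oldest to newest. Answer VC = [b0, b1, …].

  [0] addr=0x101 blk=16 s=0: MISS | VC []
  [1] addr=0x18b blk=24 s=0: MISS | VC [16]
  [2] addr=0x18d blk=24 s=0: L1-HIT | VC [16]
  [3] addr=0x118 blk=17 s=1: MISS | VC [16]
  [4] addr=0x11a blk=17 s=1: L1-HIT | VC [16]
  [5] addr=0x181 blk=24 s=0: L1-HIT | VC [16]
  [6] addr=0x5b blk=5 s=1: MISS | VC [16, 17]
  [7] addr=0x10c blk=16 s=0: VC-HIT | VC [24, 17]
  [8] addr=0x113 blk=17 s=1: VC-HIT | VC [24, 5]
  [9] addr=0x11a blk=17 s=1: L1-HIT | VC [24, 5]
  [10] addr=0x110 blk=17 s=1: L1-HIT | VC [24, 5]
  [11] addr=0x5f blk=5 s=1: VC-HIT | VC [24, 17]
  [12] addr=0x11d blk=17 s=1: VC-HIT | VC [24, 5]
  [13] addr=0x5b blk=5 s=1: VC-HIT | VC [24, 17]

VC = [24, 17]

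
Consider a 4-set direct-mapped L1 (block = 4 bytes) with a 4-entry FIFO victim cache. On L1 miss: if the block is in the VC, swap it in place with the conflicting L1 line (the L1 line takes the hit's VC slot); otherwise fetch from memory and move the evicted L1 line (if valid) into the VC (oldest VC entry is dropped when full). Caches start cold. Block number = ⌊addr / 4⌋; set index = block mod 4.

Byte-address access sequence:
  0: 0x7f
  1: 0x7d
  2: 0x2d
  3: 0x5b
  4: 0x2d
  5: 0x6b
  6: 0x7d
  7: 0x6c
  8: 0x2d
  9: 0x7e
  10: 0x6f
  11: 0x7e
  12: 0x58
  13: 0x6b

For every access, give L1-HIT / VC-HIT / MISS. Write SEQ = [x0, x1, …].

SEQ = [MISS, L1-HIT, MISS, MISS, L1-HIT, MISS, VC-HIT, MISS, VC-HIT, VC-HIT, VC-HIT, VC-HIT, VC-HIT, VC-HIT]

  [0] addr=0x7f blk=31 s=3: MISS | VC []
  [1] addr=0x7d blk=31 s=3: L1-HIT | VC []
  [2] addr=0x2d blk=11 s=3: MISS | VC [31]
  [3] addr=0x5b blk=22 s=2: MISS | VC [31]
  [4] addr=0x2d blk=11 s=3: L1-HIT | VC [31]
  [5] addr=0x6b blk=26 s=2: MISS | VC [31, 22]
  [6] addr=0x7d blk=31 s=3: VC-HIT | VC [11, 22]
  [7] addr=0x6c blk=27 s=3: MISS | VC [11, 22, 31]
  [8] addr=0x2d blk=11 s=3: VC-HIT | VC [27, 22, 31]
  [9] addr=0x7e blk=31 s=3: VC-HIT | VC [27, 22, 11]
  [10] addr=0x6f blk=27 s=3: VC-HIT | VC [31, 22, 11]
  [11] addr=0x7e blk=31 s=3: VC-HIT | VC [27, 22, 11]
  [12] addr=0x58 blk=22 s=2: VC-HIT | VC [27, 26, 11]
  [13] addr=0x6b blk=26 s=2: VC-HIT | VC [27, 22, 11]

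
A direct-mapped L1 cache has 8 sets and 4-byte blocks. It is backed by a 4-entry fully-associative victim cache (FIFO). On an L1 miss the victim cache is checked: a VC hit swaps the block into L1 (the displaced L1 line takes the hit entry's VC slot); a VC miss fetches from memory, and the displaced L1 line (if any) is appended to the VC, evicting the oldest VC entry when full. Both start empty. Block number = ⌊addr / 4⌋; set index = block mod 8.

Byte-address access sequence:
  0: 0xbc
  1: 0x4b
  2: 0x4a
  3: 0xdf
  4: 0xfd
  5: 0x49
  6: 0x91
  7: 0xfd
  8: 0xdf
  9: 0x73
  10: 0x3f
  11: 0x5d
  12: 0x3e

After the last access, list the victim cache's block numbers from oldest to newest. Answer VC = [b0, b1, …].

VC = [63, 36, 55, 23]

#0 0xbc→b47/s7 MISS; vc=[]
#1 0x4b→b18/s2 MISS; vc=[]
#2 0x4a→b18/s2 L1-HIT; vc=[]
#3 0xdf→b55/s7 MISS; vc=[47]
#4 0xfd→b63/s7 MISS; vc=[47,55]
#5 0x49→b18/s2 L1-HIT; vc=[47,55]
#6 0x91→b36/s4 MISS; vc=[47,55]
#7 0xfd→b63/s7 L1-HIT; vc=[47,55]
#8 0xdf→b55/s7 VC-HIT; vc=[47,63]
#9 0x73→b28/s4 MISS; vc=[47,63,36]
#10 0x3f→b15/s7 MISS; vc=[47,63,36,55]
#11 0x5d→b23/s7 MISS; vc=[63,36,55,15]
#12 0x3e→b15/s7 VC-HIT; vc=[63,36,55,23]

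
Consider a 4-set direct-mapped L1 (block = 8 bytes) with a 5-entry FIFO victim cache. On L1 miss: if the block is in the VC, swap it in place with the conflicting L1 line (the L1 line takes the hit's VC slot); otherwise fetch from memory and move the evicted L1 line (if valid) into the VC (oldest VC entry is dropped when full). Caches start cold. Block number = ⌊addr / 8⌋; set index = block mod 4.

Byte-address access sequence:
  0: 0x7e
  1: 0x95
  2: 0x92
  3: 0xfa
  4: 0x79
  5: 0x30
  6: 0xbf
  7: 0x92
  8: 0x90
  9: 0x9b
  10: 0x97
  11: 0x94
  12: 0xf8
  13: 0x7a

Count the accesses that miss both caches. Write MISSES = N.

MISSES = 6

#0 0x7e→b15/s3 MISS; vc=[]
#1 0x95→b18/s2 MISS; vc=[]
#2 0x92→b18/s2 L1-HIT; vc=[]
#3 0xfa→b31/s3 MISS; vc=[15]
#4 0x79→b15/s3 VC-HIT; vc=[31]
#5 0x30→b6/s2 MISS; vc=[31,18]
#6 0xbf→b23/s3 MISS; vc=[31,18,15]
#7 0x92→b18/s2 VC-HIT; vc=[31,6,15]
#8 0x90→b18/s2 L1-HIT; vc=[31,6,15]
#9 0x9b→b19/s3 MISS; vc=[31,6,15,23]
#10 0x97→b18/s2 L1-HIT; vc=[31,6,15,23]
#11 0x94→b18/s2 L1-HIT; vc=[31,6,15,23]
#12 0xf8→b31/s3 VC-HIT; vc=[19,6,15,23]
#13 0x7a→b15/s3 VC-HIT; vc=[19,6,31,23]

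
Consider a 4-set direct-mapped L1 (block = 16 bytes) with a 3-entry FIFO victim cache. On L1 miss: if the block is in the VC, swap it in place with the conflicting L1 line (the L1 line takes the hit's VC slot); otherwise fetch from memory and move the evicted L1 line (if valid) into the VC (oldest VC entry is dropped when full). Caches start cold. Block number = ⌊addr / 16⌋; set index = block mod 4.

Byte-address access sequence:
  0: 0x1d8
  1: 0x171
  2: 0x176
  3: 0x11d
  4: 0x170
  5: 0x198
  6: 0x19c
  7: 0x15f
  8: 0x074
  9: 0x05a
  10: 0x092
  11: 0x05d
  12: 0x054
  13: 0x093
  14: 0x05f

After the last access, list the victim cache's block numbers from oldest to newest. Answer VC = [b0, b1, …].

VC = [23, 21, 9]

0: 0x1d8 (blk 29, set 1) → MISS  vc=[]
1: 0x171 (blk 23, set 3) → MISS  vc=[]
2: 0x176 (blk 23, set 3) → L1-HIT  vc=[]
3: 0x11d (blk 17, set 1) → MISS  vc=[29]
4: 0x170 (blk 23, set 3) → L1-HIT  vc=[29]
5: 0x198 (blk 25, set 1) → MISS  vc=[29, 17]
6: 0x19c (blk 25, set 1) → L1-HIT  vc=[29, 17]
7: 0x15f (blk 21, set 1) → MISS  vc=[29, 17, 25]
8: 0x74 (blk 7, set 3) → MISS  vc=[17, 25, 23]
9: 0x5a (blk 5, set 1) → MISS  vc=[25, 23, 21]
10: 0x92 (blk 9, set 1) → MISS  vc=[23, 21, 5]
11: 0x5d (blk 5, set 1) → VC-HIT  vc=[23, 21, 9]
12: 0x54 (blk 5, set 1) → L1-HIT  vc=[23, 21, 9]
13: 0x93 (blk 9, set 1) → VC-HIT  vc=[23, 21, 5]
14: 0x5f (blk 5, set 1) → VC-HIT  vc=[23, 21, 9]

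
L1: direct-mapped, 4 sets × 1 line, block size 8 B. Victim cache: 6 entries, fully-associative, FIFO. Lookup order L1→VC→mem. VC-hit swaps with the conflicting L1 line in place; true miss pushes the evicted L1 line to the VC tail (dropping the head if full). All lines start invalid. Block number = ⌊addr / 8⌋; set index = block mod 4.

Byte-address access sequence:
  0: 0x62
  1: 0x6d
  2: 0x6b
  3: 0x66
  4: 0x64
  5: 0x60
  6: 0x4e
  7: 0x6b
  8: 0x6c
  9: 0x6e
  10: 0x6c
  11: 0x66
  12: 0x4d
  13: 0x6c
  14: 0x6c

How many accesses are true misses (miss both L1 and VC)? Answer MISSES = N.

MISSES = 3

0: 0x62 (blk 12, set 0) → MISS  vc=[]
1: 0x6d (blk 13, set 1) → MISS  vc=[]
2: 0x6b (blk 13, set 1) → L1-HIT  vc=[]
3: 0x66 (blk 12, set 0) → L1-HIT  vc=[]
4: 0x64 (blk 12, set 0) → L1-HIT  vc=[]
5: 0x60 (blk 12, set 0) → L1-HIT  vc=[]
6: 0x4e (blk 9, set 1) → MISS  vc=[13]
7: 0x6b (blk 13, set 1) → VC-HIT  vc=[9]
8: 0x6c (blk 13, set 1) → L1-HIT  vc=[9]
9: 0x6e (blk 13, set 1) → L1-HIT  vc=[9]
10: 0x6c (blk 13, set 1) → L1-HIT  vc=[9]
11: 0x66 (blk 12, set 0) → L1-HIT  vc=[9]
12: 0x4d (blk 9, set 1) → VC-HIT  vc=[13]
13: 0x6c (blk 13, set 1) → VC-HIT  vc=[9]
14: 0x6c (blk 13, set 1) → L1-HIT  vc=[9]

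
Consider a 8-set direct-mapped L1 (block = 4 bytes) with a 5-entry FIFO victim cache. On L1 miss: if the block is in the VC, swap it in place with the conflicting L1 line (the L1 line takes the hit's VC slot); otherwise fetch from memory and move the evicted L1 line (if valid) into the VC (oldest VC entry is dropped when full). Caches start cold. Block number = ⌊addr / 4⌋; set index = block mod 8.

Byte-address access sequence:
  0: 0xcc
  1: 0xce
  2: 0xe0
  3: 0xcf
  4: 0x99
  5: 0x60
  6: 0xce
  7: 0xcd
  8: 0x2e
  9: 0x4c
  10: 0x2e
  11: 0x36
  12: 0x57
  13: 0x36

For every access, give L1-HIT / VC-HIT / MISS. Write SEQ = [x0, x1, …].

SEQ = [MISS, L1-HIT, MISS, L1-HIT, MISS, MISS, L1-HIT, L1-HIT, MISS, MISS, VC-HIT, MISS, MISS, VC-HIT]

#0 0xcc→b51/s3 MISS; vc=[]
#1 0xce→b51/s3 L1-HIT; vc=[]
#2 0xe0→b56/s0 MISS; vc=[]
#3 0xcf→b51/s3 L1-HIT; vc=[]
#4 0x99→b38/s6 MISS; vc=[]
#5 0x60→b24/s0 MISS; vc=[56]
#6 0xce→b51/s3 L1-HIT; vc=[56]
#7 0xcd→b51/s3 L1-HIT; vc=[56]
#8 0x2e→b11/s3 MISS; vc=[56,51]
#9 0x4c→b19/s3 MISS; vc=[56,51,11]
#10 0x2e→b11/s3 VC-HIT; vc=[56,51,19]
#11 0x36→b13/s5 MISS; vc=[56,51,19]
#12 0x57→b21/s5 MISS; vc=[56,51,19,13]
#13 0x36→b13/s5 VC-HIT; vc=[56,51,19,21]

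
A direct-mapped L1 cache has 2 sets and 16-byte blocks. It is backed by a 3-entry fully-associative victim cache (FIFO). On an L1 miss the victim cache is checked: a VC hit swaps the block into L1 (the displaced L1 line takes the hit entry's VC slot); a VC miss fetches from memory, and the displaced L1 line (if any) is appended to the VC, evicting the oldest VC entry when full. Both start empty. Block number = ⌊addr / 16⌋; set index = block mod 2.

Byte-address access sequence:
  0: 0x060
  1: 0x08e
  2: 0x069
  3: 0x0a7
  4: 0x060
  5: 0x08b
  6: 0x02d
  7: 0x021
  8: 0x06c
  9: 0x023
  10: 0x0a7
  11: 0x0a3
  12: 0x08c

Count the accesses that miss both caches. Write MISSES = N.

  [0] addr=0x60 blk=6 s=0: MISS | VC []
  [1] addr=0x8e blk=8 s=0: MISS | VC [6]
  [2] addr=0x69 blk=6 s=0: VC-HIT | VC [8]
  [3] addr=0xa7 blk=10 s=0: MISS | VC [8, 6]
  [4] addr=0x60 blk=6 s=0: VC-HIT | VC [8, 10]
  [5] addr=0x8b blk=8 s=0: VC-HIT | VC [6, 10]
  [6] addr=0x2d blk=2 s=0: MISS | VC [6, 10, 8]
  [7] addr=0x21 blk=2 s=0: L1-HIT | VC [6, 10, 8]
  [8] addr=0x6c blk=6 s=0: VC-HIT | VC [2, 10, 8]
  [9] addr=0x23 blk=2 s=0: VC-HIT | VC [6, 10, 8]
  [10] addr=0xa7 blk=10 s=0: VC-HIT | VC [6, 2, 8]
  [11] addr=0xa3 blk=10 s=0: L1-HIT | VC [6, 2, 8]
  [12] addr=0x8c blk=8 s=0: VC-HIT | VC [6, 2, 10]

MISSES = 4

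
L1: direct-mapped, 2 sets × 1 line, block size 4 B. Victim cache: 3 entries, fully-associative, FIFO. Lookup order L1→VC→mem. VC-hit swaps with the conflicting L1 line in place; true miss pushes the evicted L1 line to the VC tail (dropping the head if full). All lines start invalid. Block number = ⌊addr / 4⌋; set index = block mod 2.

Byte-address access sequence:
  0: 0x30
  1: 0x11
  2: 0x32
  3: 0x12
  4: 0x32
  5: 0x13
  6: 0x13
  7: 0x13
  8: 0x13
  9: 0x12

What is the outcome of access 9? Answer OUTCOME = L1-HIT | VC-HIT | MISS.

0: 0x30 (blk 12, set 0) → MISS  vc=[]
1: 0x11 (blk 4, set 0) → MISS  vc=[12]
2: 0x32 (blk 12, set 0) → VC-HIT  vc=[4]
3: 0x12 (blk 4, set 0) → VC-HIT  vc=[12]
4: 0x32 (blk 12, set 0) → VC-HIT  vc=[4]
5: 0x13 (blk 4, set 0) → VC-HIT  vc=[12]
6: 0x13 (blk 4, set 0) → L1-HIT  vc=[12]
7: 0x13 (blk 4, set 0) → L1-HIT  vc=[12]
8: 0x13 (blk 4, set 0) → L1-HIT  vc=[12]
9: 0x12 (blk 4, set 0) → L1-HIT  vc=[12]

OUTCOME = L1-HIT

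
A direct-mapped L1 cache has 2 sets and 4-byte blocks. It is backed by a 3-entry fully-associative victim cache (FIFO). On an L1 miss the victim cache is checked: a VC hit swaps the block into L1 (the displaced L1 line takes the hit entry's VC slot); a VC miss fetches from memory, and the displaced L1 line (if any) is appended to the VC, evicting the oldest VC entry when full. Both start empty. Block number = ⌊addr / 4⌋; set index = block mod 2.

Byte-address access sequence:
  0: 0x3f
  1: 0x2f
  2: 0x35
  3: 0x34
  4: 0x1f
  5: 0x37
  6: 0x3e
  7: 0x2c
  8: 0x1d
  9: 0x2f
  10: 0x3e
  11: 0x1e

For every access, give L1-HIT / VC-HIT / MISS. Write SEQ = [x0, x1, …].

SEQ = [MISS, MISS, MISS, L1-HIT, MISS, VC-HIT, VC-HIT, VC-HIT, VC-HIT, VC-HIT, VC-HIT, VC-HIT]

0: 0x3f (blk 15, set 1) → MISS  vc=[]
1: 0x2f (blk 11, set 1) → MISS  vc=[15]
2: 0x35 (blk 13, set 1) → MISS  vc=[15, 11]
3: 0x34 (blk 13, set 1) → L1-HIT  vc=[15, 11]
4: 0x1f (blk 7, set 1) → MISS  vc=[15, 11, 13]
5: 0x37 (blk 13, set 1) → VC-HIT  vc=[15, 11, 7]
6: 0x3e (blk 15, set 1) → VC-HIT  vc=[13, 11, 7]
7: 0x2c (blk 11, set 1) → VC-HIT  vc=[13, 15, 7]
8: 0x1d (blk 7, set 1) → VC-HIT  vc=[13, 15, 11]
9: 0x2f (blk 11, set 1) → VC-HIT  vc=[13, 15, 7]
10: 0x3e (blk 15, set 1) → VC-HIT  vc=[13, 11, 7]
11: 0x1e (blk 7, set 1) → VC-HIT  vc=[13, 11, 15]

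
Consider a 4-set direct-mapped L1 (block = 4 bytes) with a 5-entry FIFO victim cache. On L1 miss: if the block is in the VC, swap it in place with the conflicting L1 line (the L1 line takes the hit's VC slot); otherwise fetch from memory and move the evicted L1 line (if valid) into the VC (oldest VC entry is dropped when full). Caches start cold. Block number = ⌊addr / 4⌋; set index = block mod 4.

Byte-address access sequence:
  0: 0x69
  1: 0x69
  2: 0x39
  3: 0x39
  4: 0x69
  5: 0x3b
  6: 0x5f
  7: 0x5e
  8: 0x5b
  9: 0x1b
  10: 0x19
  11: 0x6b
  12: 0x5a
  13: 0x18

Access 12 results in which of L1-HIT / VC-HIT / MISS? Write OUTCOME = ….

#0 0x69→b26/s2 MISS; vc=[]
#1 0x69→b26/s2 L1-HIT; vc=[]
#2 0x39→b14/s2 MISS; vc=[26]
#3 0x39→b14/s2 L1-HIT; vc=[26]
#4 0x69→b26/s2 VC-HIT; vc=[14]
#5 0x3b→b14/s2 VC-HIT; vc=[26]
#6 0x5f→b23/s3 MISS; vc=[26]
#7 0x5e→b23/s3 L1-HIT; vc=[26]
#8 0x5b→b22/s2 MISS; vc=[26,14]
#9 0x1b→b6/s2 MISS; vc=[26,14,22]
#10 0x19→b6/s2 L1-HIT; vc=[26,14,22]
#11 0x6b→b26/s2 VC-HIT; vc=[6,14,22]
#12 0x5a→b22/s2 VC-HIT; vc=[6,14,26]
#13 0x18→b6/s2 VC-HIT; vc=[22,14,26]

OUTCOME = VC-HIT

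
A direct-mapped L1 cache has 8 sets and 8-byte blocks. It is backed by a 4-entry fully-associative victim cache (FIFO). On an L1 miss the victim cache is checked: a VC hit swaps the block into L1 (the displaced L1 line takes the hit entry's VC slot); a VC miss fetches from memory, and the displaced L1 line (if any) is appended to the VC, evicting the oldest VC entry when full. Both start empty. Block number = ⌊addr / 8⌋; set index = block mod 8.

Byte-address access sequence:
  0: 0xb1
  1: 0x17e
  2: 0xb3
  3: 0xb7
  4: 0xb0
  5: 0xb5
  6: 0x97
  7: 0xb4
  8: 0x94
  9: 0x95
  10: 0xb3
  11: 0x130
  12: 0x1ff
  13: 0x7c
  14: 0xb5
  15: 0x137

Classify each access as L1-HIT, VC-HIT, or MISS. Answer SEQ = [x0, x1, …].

SEQ = [MISS, MISS, L1-HIT, L1-HIT, L1-HIT, L1-HIT, MISS, L1-HIT, L1-HIT, L1-HIT, L1-HIT, MISS, MISS, MISS, VC-HIT, VC-HIT]

0: 0xb1 (blk 22, set 6) → MISS  vc=[]
1: 0x17e (blk 47, set 7) → MISS  vc=[]
2: 0xb3 (blk 22, set 6) → L1-HIT  vc=[]
3: 0xb7 (blk 22, set 6) → L1-HIT  vc=[]
4: 0xb0 (blk 22, set 6) → L1-HIT  vc=[]
5: 0xb5 (blk 22, set 6) → L1-HIT  vc=[]
6: 0x97 (blk 18, set 2) → MISS  vc=[]
7: 0xb4 (blk 22, set 6) → L1-HIT  vc=[]
8: 0x94 (blk 18, set 2) → L1-HIT  vc=[]
9: 0x95 (blk 18, set 2) → L1-HIT  vc=[]
10: 0xb3 (blk 22, set 6) → L1-HIT  vc=[]
11: 0x130 (blk 38, set 6) → MISS  vc=[22]
12: 0x1ff (blk 63, set 7) → MISS  vc=[22, 47]
13: 0x7c (blk 15, set 7) → MISS  vc=[22, 47, 63]
14: 0xb5 (blk 22, set 6) → VC-HIT  vc=[38, 47, 63]
15: 0x137 (blk 38, set 6) → VC-HIT  vc=[22, 47, 63]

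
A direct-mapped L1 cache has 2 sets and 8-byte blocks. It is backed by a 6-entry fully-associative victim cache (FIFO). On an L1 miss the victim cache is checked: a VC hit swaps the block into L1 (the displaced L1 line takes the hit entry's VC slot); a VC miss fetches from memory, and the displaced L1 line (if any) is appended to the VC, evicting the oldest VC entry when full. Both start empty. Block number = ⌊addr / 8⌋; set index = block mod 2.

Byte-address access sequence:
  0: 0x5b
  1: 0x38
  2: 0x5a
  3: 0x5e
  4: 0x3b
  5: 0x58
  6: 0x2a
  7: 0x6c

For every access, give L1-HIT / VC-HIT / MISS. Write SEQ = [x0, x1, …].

SEQ = [MISS, MISS, VC-HIT, L1-HIT, VC-HIT, VC-HIT, MISS, MISS]

#0 0x5b→b11/s1 MISS; vc=[]
#1 0x38→b7/s1 MISS; vc=[11]
#2 0x5a→b11/s1 VC-HIT; vc=[7]
#3 0x5e→b11/s1 L1-HIT; vc=[7]
#4 0x3b→b7/s1 VC-HIT; vc=[11]
#5 0x58→b11/s1 VC-HIT; vc=[7]
#6 0x2a→b5/s1 MISS; vc=[7,11]
#7 0x6c→b13/s1 MISS; vc=[7,11,5]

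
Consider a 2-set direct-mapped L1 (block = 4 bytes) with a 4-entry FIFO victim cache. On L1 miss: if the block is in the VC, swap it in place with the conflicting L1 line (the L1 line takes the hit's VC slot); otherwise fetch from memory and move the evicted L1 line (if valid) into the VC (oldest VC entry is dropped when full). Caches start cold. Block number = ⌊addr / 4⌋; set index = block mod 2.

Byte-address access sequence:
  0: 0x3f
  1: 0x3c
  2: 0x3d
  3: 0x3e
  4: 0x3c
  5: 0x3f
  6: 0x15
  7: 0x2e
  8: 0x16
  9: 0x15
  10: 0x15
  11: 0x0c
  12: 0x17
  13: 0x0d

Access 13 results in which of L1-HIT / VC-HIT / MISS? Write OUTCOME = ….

0: 0x3f (blk 15, set 1) → MISS  vc=[]
1: 0x3c (blk 15, set 1) → L1-HIT  vc=[]
2: 0x3d (blk 15, set 1) → L1-HIT  vc=[]
3: 0x3e (blk 15, set 1) → L1-HIT  vc=[]
4: 0x3c (blk 15, set 1) → L1-HIT  vc=[]
5: 0x3f (blk 15, set 1) → L1-HIT  vc=[]
6: 0x15 (blk 5, set 1) → MISS  vc=[15]
7: 0x2e (blk 11, set 1) → MISS  vc=[15, 5]
8: 0x16 (blk 5, set 1) → VC-HIT  vc=[15, 11]
9: 0x15 (blk 5, set 1) → L1-HIT  vc=[15, 11]
10: 0x15 (blk 5, set 1) → L1-HIT  vc=[15, 11]
11: 0xc (blk 3, set 1) → MISS  vc=[15, 11, 5]
12: 0x17 (blk 5, set 1) → VC-HIT  vc=[15, 11, 3]
13: 0xd (blk 3, set 1) → VC-HIT  vc=[15, 11, 5]

OUTCOME = VC-HIT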